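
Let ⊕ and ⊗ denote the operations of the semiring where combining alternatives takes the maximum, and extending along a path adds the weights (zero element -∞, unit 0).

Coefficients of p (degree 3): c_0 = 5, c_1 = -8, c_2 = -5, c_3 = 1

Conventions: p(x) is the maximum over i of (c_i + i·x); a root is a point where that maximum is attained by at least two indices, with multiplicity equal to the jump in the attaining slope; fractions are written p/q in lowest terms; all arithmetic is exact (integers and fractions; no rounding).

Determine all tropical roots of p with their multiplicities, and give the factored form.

hull edge (i=0, c=5) to (i=3, c=1): slope -4/3, span 3
Factored form: p(x) = 1 ⊗ (x ⊕ 4/3) ⊗ (x ⊕ 4/3) ⊗ (x ⊕ 4/3)
Answer: roots = 4/3 (mult 3)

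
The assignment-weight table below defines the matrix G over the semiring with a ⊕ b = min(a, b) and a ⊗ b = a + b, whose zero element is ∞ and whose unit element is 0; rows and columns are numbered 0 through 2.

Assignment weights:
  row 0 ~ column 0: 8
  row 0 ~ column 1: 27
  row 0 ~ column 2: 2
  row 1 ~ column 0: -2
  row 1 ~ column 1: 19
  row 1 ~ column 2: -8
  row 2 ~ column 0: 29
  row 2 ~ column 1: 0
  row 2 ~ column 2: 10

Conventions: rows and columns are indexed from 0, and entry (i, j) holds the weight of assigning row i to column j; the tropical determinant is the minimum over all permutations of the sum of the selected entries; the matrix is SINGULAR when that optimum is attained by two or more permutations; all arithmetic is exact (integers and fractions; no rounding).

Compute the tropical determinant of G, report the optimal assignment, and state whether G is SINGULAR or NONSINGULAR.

σ = (0, 1, 2): 8 + 19 + 10 = 37
σ = (0, 2, 1): 8 + (-8) + 0 = 0
σ = (1, 0, 2): 27 + (-2) + 10 = 35
σ = (1, 2, 0): 27 + (-8) + 29 = 48
σ = (2, 0, 1): 2 + (-2) + 0 = 0
σ = (2, 1, 0): 2 + 19 + 29 = 50
Optimal value attained by: σ = (0, 2, 1).
Answer: det⊕(G) = 0; verdict: SINGULAR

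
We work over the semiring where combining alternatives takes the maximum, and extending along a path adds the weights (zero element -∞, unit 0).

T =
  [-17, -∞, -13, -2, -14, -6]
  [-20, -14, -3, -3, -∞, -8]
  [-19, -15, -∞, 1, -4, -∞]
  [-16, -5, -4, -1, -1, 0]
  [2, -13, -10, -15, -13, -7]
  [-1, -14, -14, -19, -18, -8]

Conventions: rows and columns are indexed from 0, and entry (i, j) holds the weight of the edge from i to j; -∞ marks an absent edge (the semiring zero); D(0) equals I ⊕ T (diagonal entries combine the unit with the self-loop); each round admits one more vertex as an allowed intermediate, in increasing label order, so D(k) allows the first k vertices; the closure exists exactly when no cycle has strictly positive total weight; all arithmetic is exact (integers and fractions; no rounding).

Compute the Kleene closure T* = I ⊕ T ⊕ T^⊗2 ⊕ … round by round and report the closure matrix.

D(0):
  [0, -∞, -13, -2, -14, -6]
  [-20, 0, -3, -3, -∞, -8]
  [-19, -15, 0, 1, -4, -∞]
  [-16, -5, -4, 0, -1, 0]
  [2, -13, -10, -15, 0, -7]
  [-1, -14, -14, -19, -18, 0]
D(1):
  [0, -∞, -13, -2, -14, -6]
  [-20, 0, -3, -3, -34, -8]
  [-19, -15, 0, 1, -4, -25]
  [-16, -5, -4, 0, -1, 0]
  [2, -13, -10, 0, 0, -4]
  [-1, -14, -14, -3, -15, 0]
D(2):
  [0, -∞, -13, -2, -14, -6]
  [-20, 0, -3, -3, -34, -8]
  [-19, -15, 0, 1, -4, -23]
  [-16, -5, -4, 0, -1, 0]
  [2, -13, -10, 0, 0, -4]
  [-1, -14, -14, -3, -15, 0]
D(3):
  [0, -28, -13, -2, -14, -6]
  [-20, 0, -3, -2, -7, -8]
  [-19, -15, 0, 1, -4, -23]
  [-16, -5, -4, 0, -1, 0]
  [2, -13, -10, 0, 0, -4]
  [-1, -14, -14, -3, -15, 0]
D(4):
  [0, -7, -6, -2, -3, -2]
  [-18, 0, -3, -2, -3, -2]
  [-15, -4, 0, 1, 0, 1]
  [-16, -5, -4, 0, -1, 0]
  [2, -5, -4, 0, 0, 0]
  [-1, -8, -7, -3, -4, 0]
D(5):
  [0, -7, -6, -2, -3, -2]
  [-1, 0, -3, -2, -3, -2]
  [2, -4, 0, 1, 0, 1]
  [1, -5, -4, 0, -1, 0]
  [2, -5, -4, 0, 0, 0]
  [-1, -8, -7, -3, -4, 0]
D(6):
  [0, -7, -6, -2, -3, -2]
  [-1, 0, -3, -2, -3, -2]
  [2, -4, 0, 1, 0, 1]
  [1, -5, -4, 0, -1, 0]
  [2, -5, -4, 0, 0, 0]
  [-1, -8, -7, -3, -4, 0]
Answer: T* = [[0, -7, -6, -2, -3, -2], [-1, 0, -3, -2, -3, -2], [2, -4, 0, 1, 0, 1], [1, -5, -4, 0, -1, 0], [2, -5, -4, 0, 0, 0], [-1, -8, -7, -3, -4, 0]]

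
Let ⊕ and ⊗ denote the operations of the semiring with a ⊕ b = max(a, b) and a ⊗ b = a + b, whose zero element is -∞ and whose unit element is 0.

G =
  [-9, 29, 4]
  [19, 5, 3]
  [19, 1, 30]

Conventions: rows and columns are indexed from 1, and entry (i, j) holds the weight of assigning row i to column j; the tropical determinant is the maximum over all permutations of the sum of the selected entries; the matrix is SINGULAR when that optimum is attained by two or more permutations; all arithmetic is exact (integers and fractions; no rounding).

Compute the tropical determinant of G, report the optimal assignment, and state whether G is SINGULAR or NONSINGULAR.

σ = (1, 2, 3): (-9) + 5 + 30 = 26
σ = (1, 3, 2): (-9) + 3 + 1 = -5
σ = (2, 1, 3): 29 + 19 + 30 = 78
σ = (2, 3, 1): 29 + 3 + 19 = 51
σ = (3, 1, 2): 4 + 19 + 1 = 24
σ = (3, 2, 1): 4 + 5 + 19 = 28
Optimal value attained by: σ = (2, 1, 3).
Answer: det⊕(G) = 78; verdict: NONSINGULAR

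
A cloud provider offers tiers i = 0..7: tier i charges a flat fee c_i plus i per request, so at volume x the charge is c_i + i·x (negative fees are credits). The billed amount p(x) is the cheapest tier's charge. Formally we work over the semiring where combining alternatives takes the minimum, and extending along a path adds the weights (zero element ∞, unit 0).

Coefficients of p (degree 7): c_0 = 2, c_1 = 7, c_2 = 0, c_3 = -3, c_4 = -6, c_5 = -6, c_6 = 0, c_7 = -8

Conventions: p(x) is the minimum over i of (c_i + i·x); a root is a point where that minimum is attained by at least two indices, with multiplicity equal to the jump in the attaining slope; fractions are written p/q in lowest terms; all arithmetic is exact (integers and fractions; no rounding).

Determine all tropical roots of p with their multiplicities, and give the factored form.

hull edge (i=0, c=2) to (i=4, c=-6): slope -2, span 4
hull edge (i=4, c=-6) to (i=7, c=-8): slope -2/3, span 3
Factored form: p(x) = -8 ⊗ (x ⊕ 2/3) ⊗ (x ⊕ 2/3) ⊗ (x ⊕ 2/3) ⊗ (x ⊕ 2) ⊗ (x ⊕ 2) ⊗ (x ⊕ 2) ⊗ (x ⊕ 2)
Answer: roots = 2/3 (mult 3), 2 (mult 4)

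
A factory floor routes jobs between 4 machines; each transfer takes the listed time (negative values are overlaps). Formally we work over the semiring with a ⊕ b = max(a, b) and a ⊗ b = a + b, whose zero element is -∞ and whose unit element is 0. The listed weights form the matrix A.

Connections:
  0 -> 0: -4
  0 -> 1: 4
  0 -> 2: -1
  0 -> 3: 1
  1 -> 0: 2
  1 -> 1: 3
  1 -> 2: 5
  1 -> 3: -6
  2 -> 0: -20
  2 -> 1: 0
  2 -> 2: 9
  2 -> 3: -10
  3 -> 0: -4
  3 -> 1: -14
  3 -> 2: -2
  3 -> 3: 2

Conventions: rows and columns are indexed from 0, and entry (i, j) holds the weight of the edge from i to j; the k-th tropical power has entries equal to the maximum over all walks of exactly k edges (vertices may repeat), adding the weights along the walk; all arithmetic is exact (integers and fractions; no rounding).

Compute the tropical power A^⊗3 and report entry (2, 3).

A^⊗2:
  [6, 7, 9, 3]
  [5, 6, 14, 3]
  [2, 9, 18, -1]
  [-2, 0, 7, 4]
A^⊗3:
  [9, 10, 18, 7]
  [8, 14, 23, 6]
  [11, 18, 27, 8]
  [2, 7, 16, 6]
Key observation: the optimum is the walk 2->2->2->3, with weight 9 + 9 + (-10) = 8.
Optimal value attained by: walk 2->2->2->3.
Answer: (A^⊗3)[2][3] = 8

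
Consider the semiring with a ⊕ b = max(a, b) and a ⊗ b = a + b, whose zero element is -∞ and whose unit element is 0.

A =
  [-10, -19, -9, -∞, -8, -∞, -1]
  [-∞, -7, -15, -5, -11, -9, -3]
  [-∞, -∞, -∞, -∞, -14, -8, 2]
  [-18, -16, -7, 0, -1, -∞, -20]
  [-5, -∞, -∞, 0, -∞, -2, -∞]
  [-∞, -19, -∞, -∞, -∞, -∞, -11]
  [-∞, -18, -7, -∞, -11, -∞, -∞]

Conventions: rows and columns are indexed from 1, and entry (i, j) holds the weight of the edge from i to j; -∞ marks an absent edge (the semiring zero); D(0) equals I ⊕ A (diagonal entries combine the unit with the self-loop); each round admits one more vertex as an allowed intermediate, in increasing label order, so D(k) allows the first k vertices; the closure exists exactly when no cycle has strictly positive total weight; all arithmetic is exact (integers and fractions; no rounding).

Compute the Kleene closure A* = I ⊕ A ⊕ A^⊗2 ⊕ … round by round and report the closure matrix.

D(0):
  [0, -19, -9, -∞, -8, -∞, -1]
  [-∞, 0, -15, -5, -11, -9, -3]
  [-∞, -∞, 0, -∞, -14, -8, 2]
  [-18, -16, -7, 0, -1, -∞, -20]
  [-5, -∞, -∞, 0, 0, -2, -∞]
  [-∞, -19, -∞, -∞, -∞, 0, -11]
  [-∞, -18, -7, -∞, -11, -∞, 0]
D(1):
  [0, -19, -9, -∞, -8, -∞, -1]
  [-∞, 0, -15, -5, -11, -9, -3]
  [-∞, -∞, 0, -∞, -14, -8, 2]
  [-18, -16, -7, 0, -1, -∞, -19]
  [-5, -24, -14, 0, 0, -2, -6]
  [-∞, -19, -∞, -∞, -∞, 0, -11]
  [-∞, -18, -7, -∞, -11, -∞, 0]
D(2):
  [0, -19, -9, -24, -8, -28, -1]
  [-∞, 0, -15, -5, -11, -9, -3]
  [-∞, -∞, 0, -∞, -14, -8, 2]
  [-18, -16, -7, 0, -1, -25, -19]
  [-5, -24, -14, 0, 0, -2, -6]
  [-∞, -19, -34, -24, -30, 0, -11]
  [-∞, -18, -7, -23, -11, -27, 0]
D(3):
  [0, -19, -9, -24, -8, -17, -1]
  [-∞, 0, -15, -5, -11, -9, -3]
  [-∞, -∞, 0, -∞, -14, -8, 2]
  [-18, -16, -7, 0, -1, -15, -5]
  [-5, -24, -14, 0, 0, -2, -6]
  [-∞, -19, -34, -24, -30, 0, -11]
  [-∞, -18, -7, -23, -11, -15, 0]
D(4):
  [0, -19, -9, -24, -8, -17, -1]
  [-23, 0, -12, -5, -6, -9, -3]
  [-∞, -∞, 0, -∞, -14, -8, 2]
  [-18, -16, -7, 0, -1, -15, -5]
  [-5, -16, -7, 0, 0, -2, -5]
  [-42, -19, -31, -24, -25, 0, -11]
  [-41, -18, -7, -23, -11, -15, 0]
D(5):
  [0, -19, -9, -8, -8, -10, -1]
  [-11, 0, -12, -5, -6, -8, -3]
  [-19, -30, 0, -14, -14, -8, 2]
  [-6, -16, -7, 0, -1, -3, -5]
  [-5, -16, -7, 0, 0, -2, -5]
  [-30, -19, -31, -24, -25, 0, -11]
  [-16, -18, -7, -11, -11, -13, 0]
D(6):
  [0, -19, -9, -8, -8, -10, -1]
  [-11, 0, -12, -5, -6, -8, -3]
  [-19, -27, 0, -14, -14, -8, 2]
  [-6, -16, -7, 0, -1, -3, -5]
  [-5, -16, -7, 0, 0, -2, -5]
  [-30, -19, -31, -24, -25, 0, -11]
  [-16, -18, -7, -11, -11, -13, 0]
D(7):
  [0, -19, -8, -8, -8, -10, -1]
  [-11, 0, -10, -5, -6, -8, -3]
  [-14, -16, 0, -9, -9, -8, 2]
  [-6, -16, -7, 0, -1, -3, -5]
  [-5, -16, -7, 0, 0, -2, -5]
  [-27, -19, -18, -22, -22, 0, -11]
  [-16, -18, -7, -11, -11, -13, 0]
Answer: A* = [[0, -19, -8, -8, -8, -10, -1], [-11, 0, -10, -5, -6, -8, -3], [-14, -16, 0, -9, -9, -8, 2], [-6, -16, -7, 0, -1, -3, -5], [-5, -16, -7, 0, 0, -2, -5], [-27, -19, -18, -22, -22, 0, -11], [-16, -18, -7, -11, -11, -13, 0]]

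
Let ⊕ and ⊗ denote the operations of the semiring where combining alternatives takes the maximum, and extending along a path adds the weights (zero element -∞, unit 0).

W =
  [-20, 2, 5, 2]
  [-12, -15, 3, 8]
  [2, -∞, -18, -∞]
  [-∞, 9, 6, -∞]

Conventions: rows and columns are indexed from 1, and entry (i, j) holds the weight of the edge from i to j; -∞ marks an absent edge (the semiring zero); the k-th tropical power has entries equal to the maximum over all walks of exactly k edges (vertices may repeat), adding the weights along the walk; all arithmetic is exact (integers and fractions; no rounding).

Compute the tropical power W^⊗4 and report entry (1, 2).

W^⊗2:
  [7, 11, 8, 10]
  [5, 17, 14, -7]
  [-16, 4, 7, 4]
  [8, -6, 12, 17]
W^⊗3:
  [10, 19, 16, 19]
  [16, 7, 20, 25]
  [9, 13, 10, 12]
  [14, 26, 23, 10]
W^⊗4:
  [18, 28, 25, 27]
  [22, 34, 31, 18]
  [12, 21, 18, 21]
  [25, 19, 29, 34]
Key observation: the optimum is the walk 1->4->2->4->2, with weight 2 + 9 + 8 + 9 = 28.
Optimal value attained by: walk 1->4->2->4->2.
Answer: (W^⊗4)[1][2] = 28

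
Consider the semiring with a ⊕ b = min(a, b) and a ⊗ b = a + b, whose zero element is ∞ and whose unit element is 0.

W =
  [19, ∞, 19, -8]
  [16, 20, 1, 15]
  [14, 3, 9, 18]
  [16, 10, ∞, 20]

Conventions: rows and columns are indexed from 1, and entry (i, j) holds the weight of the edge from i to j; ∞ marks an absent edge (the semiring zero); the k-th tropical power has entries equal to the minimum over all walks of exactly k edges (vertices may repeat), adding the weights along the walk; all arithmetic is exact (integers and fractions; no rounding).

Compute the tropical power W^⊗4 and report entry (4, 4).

W^⊗2:
  [8, 2, 28, 11]
  [15, 4, 10, 8]
  [19, 12, 4, 6]
  [26, 30, 11, 8]
W^⊗3:
  [18, 21, 3, 0]
  [20, 13, 5, 7]
  [18, 7, 13, 11]
  [24, 14, 20, 18]
W^⊗4:
  [16, 6, 12, 10]
  [19, 8, 14, 12]
  [23, 16, 8, 10]
  [30, 23, 15, 16]
Key observation: the optimum is the walk 4->1->4->1->4, with weight 16 + (-8) + 16 + (-8) = 16.
Optimal value attained by: walk 4->1->4->1->4.
Answer: (W^⊗4)[4][4] = 16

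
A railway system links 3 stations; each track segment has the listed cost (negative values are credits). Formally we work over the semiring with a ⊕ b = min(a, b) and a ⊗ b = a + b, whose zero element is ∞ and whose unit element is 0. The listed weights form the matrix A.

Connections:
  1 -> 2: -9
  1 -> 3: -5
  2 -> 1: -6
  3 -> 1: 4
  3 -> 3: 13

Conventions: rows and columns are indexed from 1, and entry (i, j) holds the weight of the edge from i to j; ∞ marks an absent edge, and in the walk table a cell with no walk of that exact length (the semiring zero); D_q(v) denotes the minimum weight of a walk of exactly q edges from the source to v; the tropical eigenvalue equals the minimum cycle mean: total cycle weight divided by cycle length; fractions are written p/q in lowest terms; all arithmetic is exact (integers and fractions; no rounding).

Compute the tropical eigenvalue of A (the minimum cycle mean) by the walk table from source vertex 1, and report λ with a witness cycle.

q=0: [0, ∞, ∞]
q=1: [∞, -9, -5]
q=2: [-15, ∞, 8]
q=3: [12, -24, -20]
Optimal cycle mean attained by: cycle 1->2->1, total (-9) + (-6), length 2.
Answer: λ = -15/2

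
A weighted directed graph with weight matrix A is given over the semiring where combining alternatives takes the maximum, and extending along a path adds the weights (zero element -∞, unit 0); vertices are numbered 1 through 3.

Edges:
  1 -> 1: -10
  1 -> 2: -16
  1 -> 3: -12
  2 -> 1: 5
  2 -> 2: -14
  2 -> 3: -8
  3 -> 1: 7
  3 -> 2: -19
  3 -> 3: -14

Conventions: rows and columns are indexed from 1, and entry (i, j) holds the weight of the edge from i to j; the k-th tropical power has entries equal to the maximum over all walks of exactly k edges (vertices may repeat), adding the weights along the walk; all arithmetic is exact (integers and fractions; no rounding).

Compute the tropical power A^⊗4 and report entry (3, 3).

A^⊗2:
  [-5, -26, -22]
  [-1, -11, -7]
  [-3, -9, -5]
A^⊗3:
  [-15, -21, -17]
  [0, -17, -13]
  [2, -19, -15]
A^⊗4:
  [-10, -31, -27]
  [-6, -16, -12]
  [-8, -14, -10]
Key observation: the optimum is the walk 3->1->3->1->3, with weight 7 + (-12) + 7 + (-12) = -10.
Optimal value attained by: walk 3->1->3->1->3.
Answer: (A^⊗4)[3][3] = -10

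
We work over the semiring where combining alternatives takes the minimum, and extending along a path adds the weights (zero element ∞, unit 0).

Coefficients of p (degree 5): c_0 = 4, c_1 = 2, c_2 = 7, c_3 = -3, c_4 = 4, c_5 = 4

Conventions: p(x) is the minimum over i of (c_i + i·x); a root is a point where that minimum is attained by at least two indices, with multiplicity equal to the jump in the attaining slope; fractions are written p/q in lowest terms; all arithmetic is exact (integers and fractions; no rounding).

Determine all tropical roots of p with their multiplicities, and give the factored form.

hull edge (i=0, c=4) to (i=3, c=-3): slope -7/3, span 3
hull edge (i=3, c=-3) to (i=5, c=4): slope 7/2, span 2
Factored form: p(x) = 4 ⊗ (x ⊕ (-7/2)) ⊗ (x ⊕ (-7/2)) ⊗ (x ⊕ 7/3) ⊗ (x ⊕ 7/3) ⊗ (x ⊕ 7/3)
Answer: roots = -7/2 (mult 2), 7/3 (mult 3)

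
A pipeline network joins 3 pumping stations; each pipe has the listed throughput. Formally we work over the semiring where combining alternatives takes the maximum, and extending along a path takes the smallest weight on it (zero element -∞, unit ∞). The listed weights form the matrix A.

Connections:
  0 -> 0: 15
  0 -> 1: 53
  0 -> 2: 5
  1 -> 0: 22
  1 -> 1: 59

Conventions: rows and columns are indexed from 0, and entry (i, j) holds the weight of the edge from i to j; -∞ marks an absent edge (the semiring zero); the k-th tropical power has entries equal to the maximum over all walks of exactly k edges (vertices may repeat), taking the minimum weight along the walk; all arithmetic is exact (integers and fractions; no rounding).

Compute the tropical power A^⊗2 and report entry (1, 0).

A^⊗2:
  [22, 53, 5]
  [22, 59, 5]
  [-∞, -∞, -∞]
Key observation: the optimum is the walk 1->1->0, with weight 59 min 22 = 22.
Optimal value attained by: walk 1->1->0.
Answer: (A^⊗2)[1][0] = 22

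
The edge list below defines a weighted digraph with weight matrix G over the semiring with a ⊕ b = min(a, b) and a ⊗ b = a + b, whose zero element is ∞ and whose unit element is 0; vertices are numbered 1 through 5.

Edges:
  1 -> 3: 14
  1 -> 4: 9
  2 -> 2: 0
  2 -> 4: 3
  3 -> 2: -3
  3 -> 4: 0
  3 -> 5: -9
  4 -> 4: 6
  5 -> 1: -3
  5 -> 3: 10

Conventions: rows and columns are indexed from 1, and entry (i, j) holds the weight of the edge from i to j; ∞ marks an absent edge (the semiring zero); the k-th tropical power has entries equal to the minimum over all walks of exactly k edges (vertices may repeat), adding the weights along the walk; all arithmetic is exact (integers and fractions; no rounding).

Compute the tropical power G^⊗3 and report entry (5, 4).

G^⊗2:
  [∞, 11, ∞, 14, 5]
  [∞, 0, ∞, 3, ∞]
  [-12, -3, 1, 0, ∞]
  [∞, ∞, ∞, 12, ∞]
  [∞, 7, 11, 6, 1]
G^⊗3:
  [2, 11, 15, 14, ∞]
  [∞, 0, ∞, 3, ∞]
  [∞, -3, 2, -3, -8]
  [∞, ∞, ∞, 18, ∞]
  [-2, 7, 11, 10, 2]
Key observation: the optimum is the walk 5->3->2->4, with weight 10 + (-3) + 3 = 10.
Optimal value attained by: walk 5->3->2->4.
Answer: (G^⊗3)[5][4] = 10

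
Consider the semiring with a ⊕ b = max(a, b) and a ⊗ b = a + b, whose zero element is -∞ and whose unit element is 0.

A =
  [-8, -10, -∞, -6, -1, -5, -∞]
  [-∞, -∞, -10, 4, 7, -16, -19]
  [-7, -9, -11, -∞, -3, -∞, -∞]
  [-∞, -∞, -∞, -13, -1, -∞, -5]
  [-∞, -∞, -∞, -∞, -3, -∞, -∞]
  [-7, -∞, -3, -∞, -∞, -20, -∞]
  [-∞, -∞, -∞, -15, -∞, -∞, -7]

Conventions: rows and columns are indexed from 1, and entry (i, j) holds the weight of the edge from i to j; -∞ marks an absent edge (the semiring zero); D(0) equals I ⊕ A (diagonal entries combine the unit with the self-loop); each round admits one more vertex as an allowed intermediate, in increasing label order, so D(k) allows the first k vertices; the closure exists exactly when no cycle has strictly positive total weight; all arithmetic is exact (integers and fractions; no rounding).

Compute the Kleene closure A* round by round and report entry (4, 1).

D(0):
  [0, -10, -∞, -6, -1, -5, -∞]
  [-∞, 0, -10, 4, 7, -16, -19]
  [-7, -9, 0, -∞, -3, -∞, -∞]
  [-∞, -∞, -∞, 0, -1, -∞, -5]
  [-∞, -∞, -∞, -∞, 0, -∞, -∞]
  [-7, -∞, -3, -∞, -∞, 0, -∞]
  [-∞, -∞, -∞, -15, -∞, -∞, 0]
D(1):
  [0, -10, -∞, -6, -1, -5, -∞]
  [-∞, 0, -10, 4, 7, -16, -19]
  [-7, -9, 0, -13, -3, -12, -∞]
  [-∞, -∞, -∞, 0, -1, -∞, -5]
  [-∞, -∞, -∞, -∞, 0, -∞, -∞]
  [-7, -17, -3, -13, -8, 0, -∞]
  [-∞, -∞, -∞, -15, -∞, -∞, 0]
D(2):
  [0, -10, -20, -6, -1, -5, -29]
  [-∞, 0, -10, 4, 7, -16, -19]
  [-7, -9, 0, -5, -2, -12, -28]
  [-∞, -∞, -∞, 0, -1, -∞, -5]
  [-∞, -∞, -∞, -∞, 0, -∞, -∞]
  [-7, -17, -3, -13, -8, 0, -36]
  [-∞, -∞, -∞, -15, -∞, -∞, 0]
D(3):
  [0, -10, -20, -6, -1, -5, -29]
  [-17, 0, -10, 4, 7, -16, -19]
  [-7, -9, 0, -5, -2, -12, -28]
  [-∞, -∞, -∞, 0, -1, -∞, -5]
  [-∞, -∞, -∞, -∞, 0, -∞, -∞]
  [-7, -12, -3, -8, -5, 0, -31]
  [-∞, -∞, -∞, -15, -∞, -∞, 0]
D(4):
  [0, -10, -20, -6, -1, -5, -11]
  [-17, 0, -10, 4, 7, -16, -1]
  [-7, -9, 0, -5, -2, -12, -10]
  [-∞, -∞, -∞, 0, -1, -∞, -5]
  [-∞, -∞, -∞, -∞, 0, -∞, -∞]
  [-7, -12, -3, -8, -5, 0, -13]
  [-∞, -∞, -∞, -15, -16, -∞, 0]
D(5):
  [0, -10, -20, -6, -1, -5, -11]
  [-17, 0, -10, 4, 7, -16, -1]
  [-7, -9, 0, -5, -2, -12, -10]
  [-∞, -∞, -∞, 0, -1, -∞, -5]
  [-∞, -∞, -∞, -∞, 0, -∞, -∞]
  [-7, -12, -3, -8, -5, 0, -13]
  [-∞, -∞, -∞, -15, -16, -∞, 0]
D(6):
  [0, -10, -8, -6, -1, -5, -11]
  [-17, 0, -10, 4, 7, -16, -1]
  [-7, -9, 0, -5, -2, -12, -10]
  [-∞, -∞, -∞, 0, -1, -∞, -5]
  [-∞, -∞, -∞, -∞, 0, -∞, -∞]
  [-7, -12, -3, -8, -5, 0, -13]
  [-∞, -∞, -∞, -15, -16, -∞, 0]
D(7):
  [0, -10, -8, -6, -1, -5, -11]
  [-17, 0, -10, 4, 7, -16, -1]
  [-7, -9, 0, -5, -2, -12, -10]
  [-∞, -∞, -∞, 0, -1, -∞, -5]
  [-∞, -∞, -∞, -∞, 0, -∞, -∞]
  [-7, -12, -3, -8, -5, 0, -13]
  [-∞, -∞, -∞, -15, -16, -∞, 0]
Answer: A*[4][1] = -∞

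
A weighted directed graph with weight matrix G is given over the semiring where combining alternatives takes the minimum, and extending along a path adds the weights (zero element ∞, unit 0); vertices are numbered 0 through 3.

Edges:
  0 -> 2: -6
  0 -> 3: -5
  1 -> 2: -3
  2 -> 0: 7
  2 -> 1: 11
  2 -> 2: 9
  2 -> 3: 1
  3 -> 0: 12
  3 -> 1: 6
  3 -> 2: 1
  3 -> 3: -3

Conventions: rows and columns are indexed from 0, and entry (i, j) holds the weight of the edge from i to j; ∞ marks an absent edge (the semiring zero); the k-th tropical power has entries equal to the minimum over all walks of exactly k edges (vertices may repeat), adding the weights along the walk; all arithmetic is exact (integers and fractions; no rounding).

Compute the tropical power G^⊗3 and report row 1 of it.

G^⊗2:
  [1, 1, -4, -8]
  [4, 8, 6, -2]
  [13, 7, 1, -2]
  [8, 3, -2, -6]
G^⊗3:
  [3, -2, -7, -11]
  [10, 4, -2, -5]
  [8, 4, -1, -5]
  [5, 0, -5, -9]
Answer: row 1 of G^⊗3 = [10, 4, -2, -5]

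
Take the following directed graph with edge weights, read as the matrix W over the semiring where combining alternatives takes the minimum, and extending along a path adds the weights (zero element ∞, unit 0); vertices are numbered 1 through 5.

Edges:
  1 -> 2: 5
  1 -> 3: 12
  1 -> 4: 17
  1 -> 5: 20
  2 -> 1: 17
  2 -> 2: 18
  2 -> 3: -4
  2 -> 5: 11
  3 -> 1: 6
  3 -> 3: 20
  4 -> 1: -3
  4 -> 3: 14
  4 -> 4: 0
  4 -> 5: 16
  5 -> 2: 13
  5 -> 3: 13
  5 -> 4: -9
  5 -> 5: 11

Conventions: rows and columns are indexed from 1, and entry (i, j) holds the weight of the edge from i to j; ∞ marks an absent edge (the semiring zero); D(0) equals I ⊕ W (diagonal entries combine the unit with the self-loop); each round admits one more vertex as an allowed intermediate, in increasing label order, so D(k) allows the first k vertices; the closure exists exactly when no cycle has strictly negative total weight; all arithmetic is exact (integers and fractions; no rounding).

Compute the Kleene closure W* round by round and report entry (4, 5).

D(0):
  [0, 5, 12, 17, 20]
  [17, 0, -4, ∞, 11]
  [6, ∞, 0, ∞, ∞]
  [-3, ∞, 14, 0, 16]
  [∞, 13, 13, -9, 0]
D(1):
  [0, 5, 12, 17, 20]
  [17, 0, -4, 34, 11]
  [6, 11, 0, 23, 26]
  [-3, 2, 9, 0, 16]
  [∞, 13, 13, -9, 0]
D(2):
  [0, 5, 1, 17, 16]
  [17, 0, -4, 34, 11]
  [6, 11, 0, 23, 22]
  [-3, 2, -2, 0, 13]
  [30, 13, 9, -9, 0]
D(3):
  [0, 5, 1, 17, 16]
  [2, 0, -4, 19, 11]
  [6, 11, 0, 23, 22]
  [-3, 2, -2, 0, 13]
  [15, 13, 9, -9, 0]
D(4):
  [0, 5, 1, 17, 16]
  [2, 0, -4, 19, 11]
  [6, 11, 0, 23, 22]
  [-3, 2, -2, 0, 13]
  [-12, -7, -11, -9, 0]
D(5):
  [0, 5, 1, 7, 16]
  [-1, 0, -4, 2, 11]
  [6, 11, 0, 13, 22]
  [-3, 2, -2, 0, 13]
  [-12, -7, -11, -9, 0]
Answer: W*[4][5] = 13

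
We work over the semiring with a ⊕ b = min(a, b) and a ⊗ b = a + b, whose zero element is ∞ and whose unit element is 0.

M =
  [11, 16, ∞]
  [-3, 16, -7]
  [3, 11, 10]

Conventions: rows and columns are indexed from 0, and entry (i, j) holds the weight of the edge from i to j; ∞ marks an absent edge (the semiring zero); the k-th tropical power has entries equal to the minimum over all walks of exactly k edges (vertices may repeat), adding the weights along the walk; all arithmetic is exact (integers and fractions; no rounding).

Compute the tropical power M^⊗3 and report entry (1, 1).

M^⊗2:
  [13, 27, 9]
  [-4, 4, 3]
  [8, 19, 4]
M^⊗3:
  [12, 20, 19]
  [1, 12, -3]
  [7, 15, 12]
Key observation: the optimum is the walk 1->2->0->1, with weight (-7) + 3 + 16 = 12.
Optimal value attained by: walk 1->2->0->1.
Answer: (M^⊗3)[1][1] = 12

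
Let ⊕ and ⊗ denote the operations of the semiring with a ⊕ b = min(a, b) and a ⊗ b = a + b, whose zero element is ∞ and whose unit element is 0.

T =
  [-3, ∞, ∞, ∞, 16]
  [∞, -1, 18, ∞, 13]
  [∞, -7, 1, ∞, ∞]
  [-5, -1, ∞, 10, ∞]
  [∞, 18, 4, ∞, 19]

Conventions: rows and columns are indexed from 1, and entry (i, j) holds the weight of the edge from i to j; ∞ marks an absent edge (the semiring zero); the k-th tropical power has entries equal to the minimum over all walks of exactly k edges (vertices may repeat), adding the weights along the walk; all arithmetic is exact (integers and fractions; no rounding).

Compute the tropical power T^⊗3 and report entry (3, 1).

T^⊗2:
  [-6, 34, 20, ∞, 13]
  [∞, -2, 17, ∞, 12]
  [∞, -8, 2, ∞, 6]
  [-8, -2, 17, 20, 11]
  [∞, -3, 5, ∞, 31]
T^⊗3:
  [-9, 13, 17, ∞, 10]
  [∞, -3, 16, ∞, 11]
  [∞, -9, 3, ∞, 5]
  [-11, -3, 15, 30, 8]
  [∞, -4, 6, ∞, 10]
Key observation: no walk of exactly 3 edges connects these vertices, so the entry is the semiring zero.
Answer: (T^⊗3)[3][1] = ∞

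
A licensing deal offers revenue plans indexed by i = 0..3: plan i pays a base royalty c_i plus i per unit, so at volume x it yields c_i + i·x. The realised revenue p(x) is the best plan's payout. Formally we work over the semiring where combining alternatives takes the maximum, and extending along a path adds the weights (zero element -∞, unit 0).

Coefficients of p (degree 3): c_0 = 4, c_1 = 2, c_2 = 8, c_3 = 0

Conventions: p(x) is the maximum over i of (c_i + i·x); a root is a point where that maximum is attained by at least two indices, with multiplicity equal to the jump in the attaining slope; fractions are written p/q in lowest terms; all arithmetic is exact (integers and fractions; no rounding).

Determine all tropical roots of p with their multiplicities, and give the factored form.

hull edge (i=0, c=4) to (i=2, c=8): slope 2, span 2
hull edge (i=2, c=8) to (i=3, c=0): slope -8, span 1
Factored form: p(x) = 0 ⊗ (x ⊕ (-2)) ⊗ (x ⊕ (-2)) ⊗ (x ⊕ 8)
Answer: roots = -2 (mult 2), 8 (mult 1)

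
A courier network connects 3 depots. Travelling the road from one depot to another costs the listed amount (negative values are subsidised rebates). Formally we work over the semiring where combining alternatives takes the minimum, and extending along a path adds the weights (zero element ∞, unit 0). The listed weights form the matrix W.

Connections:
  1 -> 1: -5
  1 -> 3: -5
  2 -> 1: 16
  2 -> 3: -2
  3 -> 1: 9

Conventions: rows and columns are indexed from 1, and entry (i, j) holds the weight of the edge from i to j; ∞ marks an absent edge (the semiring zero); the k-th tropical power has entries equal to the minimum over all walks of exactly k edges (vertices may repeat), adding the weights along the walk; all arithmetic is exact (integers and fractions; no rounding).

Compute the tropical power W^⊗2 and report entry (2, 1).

W^⊗2:
  [-10, ∞, -10]
  [7, ∞, 11]
  [4, ∞, 4]
Key observation: the optimum is the walk 2->3->1, with weight (-2) + 9 = 7.
Optimal value attained by: walk 2->3->1.
Answer: (W^⊗2)[2][1] = 7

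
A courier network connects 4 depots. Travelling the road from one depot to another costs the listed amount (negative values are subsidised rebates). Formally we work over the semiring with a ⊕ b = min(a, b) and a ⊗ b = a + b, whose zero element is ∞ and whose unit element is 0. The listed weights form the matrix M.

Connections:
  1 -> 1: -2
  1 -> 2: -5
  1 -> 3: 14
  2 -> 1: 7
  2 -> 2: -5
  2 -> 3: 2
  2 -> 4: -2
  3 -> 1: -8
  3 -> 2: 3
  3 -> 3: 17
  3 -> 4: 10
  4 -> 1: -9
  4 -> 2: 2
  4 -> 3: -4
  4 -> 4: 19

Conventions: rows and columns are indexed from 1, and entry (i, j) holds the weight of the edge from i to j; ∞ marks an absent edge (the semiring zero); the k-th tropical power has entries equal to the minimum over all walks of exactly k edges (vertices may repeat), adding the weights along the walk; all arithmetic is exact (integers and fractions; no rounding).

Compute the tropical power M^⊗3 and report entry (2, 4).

M^⊗2:
  [-4, -10, -3, -7]
  [-11, -10, -6, -7]
  [-10, -13, 5, 1]
  [-12, -14, 4, 0]
M^⊗3:
  [-16, -15, -11, -12]
  [-16, -16, -11, -12]
  [-12, -18, -11, -15]
  [-14, -19, -12, -16]
Key observation: the optimum is the walk 2->2->2->4, with weight (-5) + (-5) + (-2) = -12.
Optimal value attained by: walk 2->2->2->4.
Answer: (M^⊗3)[2][4] = -12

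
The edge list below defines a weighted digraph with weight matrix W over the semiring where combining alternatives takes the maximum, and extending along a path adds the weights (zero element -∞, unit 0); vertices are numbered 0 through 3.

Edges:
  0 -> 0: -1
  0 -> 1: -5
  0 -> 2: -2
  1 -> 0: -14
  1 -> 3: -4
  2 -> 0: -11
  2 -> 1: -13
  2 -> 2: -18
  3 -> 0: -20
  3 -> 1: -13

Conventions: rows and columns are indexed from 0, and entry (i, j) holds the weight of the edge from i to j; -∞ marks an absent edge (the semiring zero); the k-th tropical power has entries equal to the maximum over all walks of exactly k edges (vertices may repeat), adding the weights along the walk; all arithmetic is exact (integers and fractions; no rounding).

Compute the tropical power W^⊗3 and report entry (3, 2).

W^⊗2:
  [-2, -6, -3, -9]
  [-15, -17, -16, -∞]
  [-12, -16, -13, -17]
  [-21, -25, -22, -17]
W^⊗3:
  [-3, -7, -4, -10]
  [-16, -20, -17, -21]
  [-13, -17, -14, -20]
  [-22, -26, -23, -29]
Key observation: the optimum is the walk 3->0->0->2, with weight (-20) + (-1) + (-2) = -23.
Optimal value attained by: walk 3->0->0->2.
Answer: (W^⊗3)[3][2] = -23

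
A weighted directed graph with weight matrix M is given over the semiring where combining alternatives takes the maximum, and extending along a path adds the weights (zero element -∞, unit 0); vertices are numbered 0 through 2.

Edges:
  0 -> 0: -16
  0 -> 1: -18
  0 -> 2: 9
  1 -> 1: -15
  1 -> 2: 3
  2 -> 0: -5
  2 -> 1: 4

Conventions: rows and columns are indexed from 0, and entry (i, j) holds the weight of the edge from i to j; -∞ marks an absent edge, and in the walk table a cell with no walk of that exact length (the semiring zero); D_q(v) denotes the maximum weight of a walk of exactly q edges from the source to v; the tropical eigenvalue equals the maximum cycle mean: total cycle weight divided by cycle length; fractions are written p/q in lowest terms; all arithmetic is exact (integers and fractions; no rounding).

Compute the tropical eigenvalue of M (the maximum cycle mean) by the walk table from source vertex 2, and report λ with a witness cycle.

q=0: [-∞, -∞, 0]
q=1: [-5, 4, -∞]
q=2: [-21, -11, 7]
q=3: [2, 11, -8]
Optimal cycle mean attained by: cycle 1->2->1, total 3 + 4, length 2.
Answer: λ = 7/2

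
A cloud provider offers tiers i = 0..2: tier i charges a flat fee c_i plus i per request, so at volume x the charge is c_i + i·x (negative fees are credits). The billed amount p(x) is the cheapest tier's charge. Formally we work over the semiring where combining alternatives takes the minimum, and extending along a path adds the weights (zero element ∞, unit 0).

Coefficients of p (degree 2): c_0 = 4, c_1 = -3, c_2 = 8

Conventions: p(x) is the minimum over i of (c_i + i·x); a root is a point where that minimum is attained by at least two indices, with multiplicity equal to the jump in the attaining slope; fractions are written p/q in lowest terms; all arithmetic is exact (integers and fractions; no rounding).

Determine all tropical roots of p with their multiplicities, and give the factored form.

hull edge (i=0, c=4) to (i=1, c=-3): slope -7, span 1
hull edge (i=1, c=-3) to (i=2, c=8): slope 11, span 1
Factored form: p(x) = 8 ⊗ (x ⊕ (-11)) ⊗ (x ⊕ 7)
Answer: roots = -11 (mult 1), 7 (mult 1)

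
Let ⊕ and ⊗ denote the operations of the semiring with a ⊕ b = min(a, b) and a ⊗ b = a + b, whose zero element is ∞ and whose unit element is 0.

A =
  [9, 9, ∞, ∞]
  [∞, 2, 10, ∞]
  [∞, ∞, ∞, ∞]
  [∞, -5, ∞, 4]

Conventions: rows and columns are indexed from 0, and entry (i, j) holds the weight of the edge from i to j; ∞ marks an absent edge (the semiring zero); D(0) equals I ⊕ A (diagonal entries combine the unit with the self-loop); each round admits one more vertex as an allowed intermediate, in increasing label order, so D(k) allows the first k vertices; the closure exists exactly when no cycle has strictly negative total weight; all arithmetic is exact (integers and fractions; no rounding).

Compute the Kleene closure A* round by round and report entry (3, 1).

D(0):
  [0, 9, ∞, ∞]
  [∞, 0, 10, ∞]
  [∞, ∞, 0, ∞]
  [∞, -5, ∞, 0]
D(1):
  [0, 9, ∞, ∞]
  [∞, 0, 10, ∞]
  [∞, ∞, 0, ∞]
  [∞, -5, ∞, 0]
D(2):
  [0, 9, 19, ∞]
  [∞, 0, 10, ∞]
  [∞, ∞, 0, ∞]
  [∞, -5, 5, 0]
D(3):
  [0, 9, 19, ∞]
  [∞, 0, 10, ∞]
  [∞, ∞, 0, ∞]
  [∞, -5, 5, 0]
D(4):
  [0, 9, 19, ∞]
  [∞, 0, 10, ∞]
  [∞, ∞, 0, ∞]
  [∞, -5, 5, 0]
Answer: A*[3][1] = -5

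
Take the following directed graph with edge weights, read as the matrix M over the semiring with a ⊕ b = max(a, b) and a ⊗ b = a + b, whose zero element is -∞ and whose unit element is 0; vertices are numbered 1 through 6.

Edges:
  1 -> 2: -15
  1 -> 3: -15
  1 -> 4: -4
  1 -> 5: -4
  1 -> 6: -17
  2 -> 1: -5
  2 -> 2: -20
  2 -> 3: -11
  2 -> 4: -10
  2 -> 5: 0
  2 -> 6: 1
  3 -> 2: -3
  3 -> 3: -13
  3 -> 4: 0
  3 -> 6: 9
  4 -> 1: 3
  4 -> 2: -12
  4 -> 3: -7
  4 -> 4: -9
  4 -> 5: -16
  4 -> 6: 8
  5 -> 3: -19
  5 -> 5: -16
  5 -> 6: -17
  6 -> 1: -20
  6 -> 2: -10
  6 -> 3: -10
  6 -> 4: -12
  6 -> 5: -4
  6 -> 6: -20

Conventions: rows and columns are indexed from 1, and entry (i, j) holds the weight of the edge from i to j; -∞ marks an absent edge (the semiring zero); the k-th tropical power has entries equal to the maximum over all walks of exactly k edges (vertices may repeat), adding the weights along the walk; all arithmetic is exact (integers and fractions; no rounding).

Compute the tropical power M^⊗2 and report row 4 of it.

M^⊗2:
  [-1, -16, -11, -13, -15, 4]
  [-7, -9, -9, -9, -3, -2]
  [3, -1, -1, -3, 5, 8]
  [-6, -2, -2, -1, 4, 2]
  [-37, -22, -27, -19, -21, -10]
  [-9, -13, -19, -10, -10, -1]
Answer: row 4 of M^⊗2 = [-6, -2, -2, -1, 4, 2]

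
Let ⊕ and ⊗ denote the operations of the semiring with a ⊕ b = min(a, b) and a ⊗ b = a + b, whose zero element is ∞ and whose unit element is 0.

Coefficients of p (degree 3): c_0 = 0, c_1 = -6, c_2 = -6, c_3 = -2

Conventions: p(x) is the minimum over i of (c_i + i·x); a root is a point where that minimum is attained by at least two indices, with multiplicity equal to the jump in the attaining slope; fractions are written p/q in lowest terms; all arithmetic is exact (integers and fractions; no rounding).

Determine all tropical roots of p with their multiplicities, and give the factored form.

hull edge (i=0, c=0) to (i=1, c=-6): slope -6, span 1
hull edge (i=1, c=-6) to (i=2, c=-6): slope 0, span 1
hull edge (i=2, c=-6) to (i=3, c=-2): slope 4, span 1
Factored form: p(x) = -2 ⊗ (x ⊕ (-4)) ⊗ (x ⊕ 0) ⊗ (x ⊕ 6)
Answer: roots = -4 (mult 1), 0 (mult 1), 6 (mult 1)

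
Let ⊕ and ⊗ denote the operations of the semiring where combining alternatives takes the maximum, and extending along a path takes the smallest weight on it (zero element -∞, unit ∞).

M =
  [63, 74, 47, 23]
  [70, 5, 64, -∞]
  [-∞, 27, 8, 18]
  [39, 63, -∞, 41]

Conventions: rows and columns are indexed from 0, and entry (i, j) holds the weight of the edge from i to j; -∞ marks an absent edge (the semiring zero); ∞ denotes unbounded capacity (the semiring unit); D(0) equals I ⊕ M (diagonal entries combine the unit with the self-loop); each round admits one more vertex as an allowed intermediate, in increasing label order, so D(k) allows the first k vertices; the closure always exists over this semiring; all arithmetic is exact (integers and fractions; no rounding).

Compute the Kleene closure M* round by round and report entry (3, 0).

D(0):
  [∞, 74, 47, 23]
  [70, ∞, 64, -∞]
  [-∞, 27, ∞, 18]
  [39, 63, -∞, ∞]
D(1):
  [∞, 74, 47, 23]
  [70, ∞, 64, 23]
  [-∞, 27, ∞, 18]
  [39, 63, 39, ∞]
D(2):
  [∞, 74, 64, 23]
  [70, ∞, 64, 23]
  [27, 27, ∞, 23]
  [63, 63, 63, ∞]
D(3):
  [∞, 74, 64, 23]
  [70, ∞, 64, 23]
  [27, 27, ∞, 23]
  [63, 63, 63, ∞]
D(4):
  [∞, 74, 64, 23]
  [70, ∞, 64, 23]
  [27, 27, ∞, 23]
  [63, 63, 63, ∞]
Answer: M*[3][0] = 63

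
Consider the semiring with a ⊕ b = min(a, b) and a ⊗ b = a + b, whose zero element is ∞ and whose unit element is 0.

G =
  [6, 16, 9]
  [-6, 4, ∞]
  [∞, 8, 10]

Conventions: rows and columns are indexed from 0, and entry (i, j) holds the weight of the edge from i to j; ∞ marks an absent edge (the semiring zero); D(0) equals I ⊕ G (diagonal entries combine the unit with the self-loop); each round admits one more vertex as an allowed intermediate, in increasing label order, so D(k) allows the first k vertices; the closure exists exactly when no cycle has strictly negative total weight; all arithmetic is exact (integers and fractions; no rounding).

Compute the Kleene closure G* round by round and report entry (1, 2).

D(0):
  [0, 16, 9]
  [-6, 0, ∞]
  [∞, 8, 0]
D(1):
  [0, 16, 9]
  [-6, 0, 3]
  [∞, 8, 0]
D(2):
  [0, 16, 9]
  [-6, 0, 3]
  [2, 8, 0]
D(3):
  [0, 16, 9]
  [-6, 0, 3]
  [2, 8, 0]
Answer: G*[1][2] = 3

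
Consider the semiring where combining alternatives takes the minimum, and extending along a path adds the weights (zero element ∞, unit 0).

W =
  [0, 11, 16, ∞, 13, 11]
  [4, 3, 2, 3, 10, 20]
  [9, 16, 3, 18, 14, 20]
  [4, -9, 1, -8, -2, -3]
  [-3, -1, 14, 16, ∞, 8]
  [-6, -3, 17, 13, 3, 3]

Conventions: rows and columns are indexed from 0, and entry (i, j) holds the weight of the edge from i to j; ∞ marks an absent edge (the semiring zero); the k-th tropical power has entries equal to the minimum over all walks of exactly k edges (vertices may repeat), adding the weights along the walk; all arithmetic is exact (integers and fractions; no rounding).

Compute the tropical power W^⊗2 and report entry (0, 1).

W^⊗2:
  [0, 8, 13, 14, 13, 11]
  [4, -6, 4, -5, 1, 0]
  [9, 9, 6, 10, 16, 15]
  [-9, -17, -7, -16, -10, -11]
  [-3, 2, 1, 2, 9, 8]
  [-6, 0, -1, 0, 6, 5]
Key observation: the optimum is the walk 0->5->1, with weight 11 + (-3) = 8.
Optimal value attained by: walk 0->5->1.
Answer: (W^⊗2)[0][1] = 8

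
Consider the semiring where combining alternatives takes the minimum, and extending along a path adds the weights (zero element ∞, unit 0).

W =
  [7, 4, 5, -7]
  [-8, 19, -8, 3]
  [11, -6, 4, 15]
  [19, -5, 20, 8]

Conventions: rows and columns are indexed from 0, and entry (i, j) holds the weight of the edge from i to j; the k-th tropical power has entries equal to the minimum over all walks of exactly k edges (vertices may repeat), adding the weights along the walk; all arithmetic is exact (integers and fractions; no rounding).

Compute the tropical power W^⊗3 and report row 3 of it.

W^⊗2:
  [-4, -12, -4, 0]
  [-1, -14, -4, -15]
  [-14, -2, -14, -3]
  [-13, 3, -13, -2]
W^⊗3:
  [-20, -10, -20, -11]
  [-22, -20, -22, -11]
  [-10, -20, -10, -21]
  [-6, -19, -9, -20]
Answer: row 3 of W^⊗3 = [-6, -19, -9, -20]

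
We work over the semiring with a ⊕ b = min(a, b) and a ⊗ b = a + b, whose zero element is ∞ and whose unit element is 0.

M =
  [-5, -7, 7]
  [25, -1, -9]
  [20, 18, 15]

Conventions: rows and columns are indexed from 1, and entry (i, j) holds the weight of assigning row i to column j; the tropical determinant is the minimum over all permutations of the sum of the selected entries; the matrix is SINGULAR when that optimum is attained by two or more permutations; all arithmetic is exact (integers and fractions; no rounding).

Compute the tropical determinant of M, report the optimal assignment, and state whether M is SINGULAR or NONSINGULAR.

σ = (1, 2, 3): (-5) + (-1) + 15 = 9
σ = (1, 3, 2): (-5) + (-9) + 18 = 4
σ = (2, 1, 3): (-7) + 25 + 15 = 33
σ = (2, 3, 1): (-7) + (-9) + 20 = 4
σ = (3, 1, 2): 7 + 25 + 18 = 50
σ = (3, 2, 1): 7 + (-1) + 20 = 26
Optimal value attained by: σ = (1, 3, 2).
Answer: det⊕(M) = 4; verdict: SINGULAR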